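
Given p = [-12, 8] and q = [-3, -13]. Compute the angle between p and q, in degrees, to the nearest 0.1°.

p · q = (-12)·(-3) + 8·(-13) = 36 - 104 = -68
|p|² = 144 + 64 = 208,  |p| = √208 ≈ 14.422205
|q|² = 9 + 169 = 178,  |q| = √178 ≈ 13.341664
cos θ = -68 / (14.422205 · 13.341664) ≈ -0.35340
θ = arccos(-0.35340) ≈ 110.7°

110.7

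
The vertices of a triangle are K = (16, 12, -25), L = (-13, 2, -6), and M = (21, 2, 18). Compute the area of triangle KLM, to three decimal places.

702.525

KL = (-29, -10, 19),  KM = (5, -10, 43)
i: (-10)·43 - 19·(-10) = -430 - (-190) = -240
j: 19·5 - (-29)·43 = 95 - (-1247) = 1342
k: (-29)·(-10) - (-10)·5 = 290 - (-50) = 340
KL × KM = (-240, 1342, 340)
|KL × KM| = √1974164 ≈ 1405.0495
area = ½ · 1405.0495 ≈ 702.525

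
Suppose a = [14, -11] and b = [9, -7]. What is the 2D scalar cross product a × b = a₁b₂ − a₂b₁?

14·(-7) - (-11)·9 = -98 - (-99) = 1

1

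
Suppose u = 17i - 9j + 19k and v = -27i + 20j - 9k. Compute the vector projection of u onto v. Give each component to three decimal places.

u · v = 17·(-27) + (-9)·20 + 19·(-9) = -459 - 180 - 171 = -810
|v|² = 729 + 400 + 81 = 1210
proj_v u = (-810/1210) · (-27, 20, -9) ≈ (18.074, -13.388, 6.025)

(18.074, -13.388, 6.025)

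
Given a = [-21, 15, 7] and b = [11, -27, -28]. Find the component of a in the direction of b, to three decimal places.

-20.582

a · b = (-21)·11 + 15·(-27) + 7·(-28) = -231 - 405 - 196 = -832
|b| = √(121 + 729 + 784) = √1634 ≈ 40.4228
comp_b a = -832 / √1634 ≈ -20.582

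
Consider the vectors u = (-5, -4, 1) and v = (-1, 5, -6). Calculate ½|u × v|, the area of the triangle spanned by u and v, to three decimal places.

i: (-4)·(-6) - 1·5 = 24 - 5 = 19
j: 1·(-1) - (-5)·(-6) = -1 - 30 = -31
k: (-5)·5 - (-4)·(-1) = -25 - 4 = -29
u × v = (19, -31, -29)
|u × v| = √(19² + (-31)² + (-29)²) = √2163 ≈ 46.5081
area = ½ · 46.5081 ≈ 23.254

23.254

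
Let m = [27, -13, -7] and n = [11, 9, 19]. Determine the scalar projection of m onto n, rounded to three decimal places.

m · n = 27·11 + (-13)·9 + (-7)·19 = 297 - 117 - 133 = 47
|n| = √(121 + 81 + 361) = √563 ≈ 23.7276
comp_n m = 47 / √563 ≈ 1.981

1.981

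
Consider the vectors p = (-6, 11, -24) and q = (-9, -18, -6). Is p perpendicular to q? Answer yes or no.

p · q = (-6)·(-9) + 11·(-18) + (-24)·(-6) = 54 - 198 + 144 = 0
Zero, so the vectors are orthogonal.

yes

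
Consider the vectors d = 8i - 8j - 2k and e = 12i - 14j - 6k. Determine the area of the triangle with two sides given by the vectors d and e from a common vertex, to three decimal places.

i: (-8)·(-6) - (-2)·(-14) = 48 - 28 = 20
j: (-2)·12 - 8·(-6) = -24 - (-48) = 24
k: 8·(-14) - (-8)·12 = -112 - (-96) = -16
d × e = (20, 24, -16)
|d × e| = √(20² + 24² + (-16)²) = √1232 ≈ 35.0999
area = ½ · 35.0999 ≈ 17.550

17.550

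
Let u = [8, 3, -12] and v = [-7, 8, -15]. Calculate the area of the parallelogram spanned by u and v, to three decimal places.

226.808

i: 3·(-15) - (-12)·8 = -45 - (-96) = 51
j: (-12)·(-7) - 8·(-15) = 84 - (-120) = 204
k: 8·8 - 3·(-7) = 64 - (-21) = 85
u × v = (51, 204, 85)
|u × v| = √(51² + 204² + 85²) = √51442 ≈ 226.8083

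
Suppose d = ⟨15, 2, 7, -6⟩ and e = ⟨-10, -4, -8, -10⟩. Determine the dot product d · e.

-154

d · e = 15·(-10) + 2·(-4) + 7·(-8) + (-6)·(-10) = -150 - 8 - 56 + 60 = -154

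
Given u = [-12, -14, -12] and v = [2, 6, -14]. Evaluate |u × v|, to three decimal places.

332.602

i: (-14)·(-14) - (-12)·6 = 196 - (-72) = 268
j: (-12)·2 - (-12)·(-14) = -24 - 168 = -192
k: (-12)·6 - (-14)·2 = -72 - (-28) = -44
u × v = (268, -192, -44)
|u × v| = √(268² + (-192)² + (-44)²) = √110624 ≈ 332.6019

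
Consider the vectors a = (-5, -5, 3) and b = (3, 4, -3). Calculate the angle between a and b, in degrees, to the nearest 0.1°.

a · b = (-5)·3 + (-5)·4 + 3·(-3) = -15 - 20 - 9 = -44
|a|² = 25 + 25 + 9 = 59,  |a| = √59 ≈ 7.681146
|b|² = 9 + 16 + 9 = 34,  |b| = √34 ≈ 5.830952
cos θ = -44 / (7.681146 · 5.830952) ≈ -0.98240
θ = arccos(-0.98240) ≈ 169.2°

169.2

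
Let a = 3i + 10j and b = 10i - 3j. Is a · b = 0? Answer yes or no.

yes

a · b = 3·10 + 10·(-3) = 30 - 30 = 0
Zero, so the vectors are orthogonal.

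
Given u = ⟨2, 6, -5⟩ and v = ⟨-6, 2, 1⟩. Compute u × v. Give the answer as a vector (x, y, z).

i: 6·1 - (-5)·2 = 6 - (-10) = 16
j: (-5)·(-6) - 2·1 = 30 - 2 = 28
k: 2·2 - 6·(-6) = 4 - (-36) = 40
u × v = (16, 28, 40)

(16, 28, 40)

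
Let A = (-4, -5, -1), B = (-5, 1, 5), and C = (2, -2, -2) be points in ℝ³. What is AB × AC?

(-24, 35, -39)

AB = (-1, 6, 6)
AC = (6, 3, -1)
i: 6·(-1) - 6·3 = -6 - 18 = -24
j: 6·6 - (-1)·(-1) = 36 - 1 = 35
k: (-1)·3 - 6·6 = -3 - 36 = -39
AB × AC = (-24, 35, -39)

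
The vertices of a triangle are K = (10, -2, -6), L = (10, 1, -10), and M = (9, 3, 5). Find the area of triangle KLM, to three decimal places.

KL = (0, 3, -4),  KM = (-1, 5, 11)
i: 3·11 - (-4)·5 = 33 - (-20) = 53
j: (-4)·(-1) - 0·11 = 4 - 0 = 4
k: 0·5 - 3·(-1) = 0 - (-3) = 3
KL × KM = (53, 4, 3)
|KL × KM| = √2834 ≈ 53.2353
area = ½ · 53.2353 ≈ 26.618

26.618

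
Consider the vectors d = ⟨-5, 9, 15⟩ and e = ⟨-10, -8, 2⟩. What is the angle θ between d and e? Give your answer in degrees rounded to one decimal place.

88.1

d · e = (-5)·(-10) + 9·(-8) + 15·2 = 50 - 72 + 30 = 8
|d|² = 25 + 81 + 225 = 331,  |d| = √331 ≈ 18.193405
|e|² = 100 + 64 + 4 = 168,  |e| = √168 ≈ 12.961481
cos θ = 8 / (18.193405 · 12.961481) ≈ 0.03393
θ = arccos(0.03393) ≈ 88.1°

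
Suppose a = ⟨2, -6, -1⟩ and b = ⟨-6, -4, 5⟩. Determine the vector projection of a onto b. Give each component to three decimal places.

(-0.545, -0.364, 0.455)

a · b = 2·(-6) + (-6)·(-4) + (-1)·5 = -12 + 24 - 5 = 7
|b|² = 36 + 16 + 25 = 77
proj_b a = (7/77) · (-6, -4, 5) ≈ (-0.545, -0.364, 0.455)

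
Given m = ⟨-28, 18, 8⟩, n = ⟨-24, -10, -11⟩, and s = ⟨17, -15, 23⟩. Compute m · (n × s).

21870

n × s:
i: (-10)·23 - (-11)·(-15) = -230 - 165 = -395
j: (-11)·17 - (-24)·23 = -187 - (-552) = 365
k: (-24)·(-15) - (-10)·17 = 360 - (-170) = 530
n × s = (-395, 365, 530)
m · (n × s) = (-28)·(-395) + 18·365 + 8·530 = 11060 + 6570 + 4240 = 21870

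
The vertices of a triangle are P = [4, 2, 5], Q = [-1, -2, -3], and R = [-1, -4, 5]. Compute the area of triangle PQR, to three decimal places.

PQ = (-5, -4, -8),  PR = (-5, -6, 0)
i: (-4)·0 - (-8)·(-6) = 0 - 48 = -48
j: (-8)·(-5) - (-5)·0 = 40 - 0 = 40
k: (-5)·(-6) - (-4)·(-5) = 30 - 20 = 10
PQ × PR = (-48, 40, 10)
|PQ × PR| = √4004 ≈ 63.2772
area = ½ · 63.2772 ≈ 31.639

31.639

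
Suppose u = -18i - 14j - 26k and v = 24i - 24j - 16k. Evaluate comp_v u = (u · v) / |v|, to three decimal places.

u · v = (-18)·24 + (-14)·(-24) + (-26)·(-16) = -432 + 336 + 416 = 320
|v| = √(576 + 576 + 256) = √1408 ≈ 37.5233
comp_v u = 320 / √1408 ≈ 8.528

8.528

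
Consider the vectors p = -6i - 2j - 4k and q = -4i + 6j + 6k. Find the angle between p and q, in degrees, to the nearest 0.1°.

99.8

p · q = (-6)·(-4) + (-2)·6 + (-4)·6 = 24 - 12 - 24 = -12
|p|² = 36 + 4 + 16 = 56,  |p| = √56 ≈ 7.483315
|q|² = 16 + 36 + 36 = 88,  |q| = √88 ≈ 9.380832
cos θ = -12 / (7.483315 · 9.380832) ≈ -0.17094
θ = arccos(-0.17094) ≈ 99.8°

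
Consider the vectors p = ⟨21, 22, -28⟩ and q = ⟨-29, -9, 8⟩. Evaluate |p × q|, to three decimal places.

i: 22·8 - (-28)·(-9) = 176 - 252 = -76
j: (-28)·(-29) - 21·8 = 812 - 168 = 644
k: 21·(-9) - 22·(-29) = -189 - (-638) = 449
p × q = (-76, 644, 449)
|p × q| = √((-76)² + 644² + 449²) = √622113 ≈ 788.7414

788.741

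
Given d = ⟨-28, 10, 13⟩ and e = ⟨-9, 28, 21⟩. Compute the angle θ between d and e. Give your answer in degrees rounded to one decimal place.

46.7

d · e = (-28)·(-9) + 10·28 + 13·21 = 252 + 280 + 273 = 805
|d|² = 784 + 100 + 169 = 1053,  |d| = √1053 ≈ 32.449961
|e|² = 81 + 784 + 441 = 1306,  |e| = √1306 ≈ 36.138622
cos θ = 805 / (32.449961 · 36.138622) ≈ 0.68645
θ = arccos(0.68645) ≈ 46.7°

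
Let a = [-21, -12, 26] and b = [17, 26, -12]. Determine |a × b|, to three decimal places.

660.370

i: (-12)·(-12) - 26·26 = 144 - 676 = -532
j: 26·17 - (-21)·(-12) = 442 - 252 = 190
k: (-21)·26 - (-12)·17 = -546 - (-204) = -342
a × b = (-532, 190, -342)
|a × b| = √((-532)² + 190² + (-342)²) = √436088 ≈ 660.3696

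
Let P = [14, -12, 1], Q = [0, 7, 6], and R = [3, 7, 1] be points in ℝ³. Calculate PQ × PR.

(-95, -55, -57)

PQ = (-14, 19, 5)
PR = (-11, 19, 0)
i: 19·0 - 5·19 = 0 - 95 = -95
j: 5·(-11) - (-14)·0 = -55 - 0 = -55
k: (-14)·19 - 19·(-11) = -266 - (-209) = -57
PQ × PR = (-95, -55, -57)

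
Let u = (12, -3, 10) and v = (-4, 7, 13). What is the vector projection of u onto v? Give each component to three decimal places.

u · v = 12·(-4) + (-3)·7 + 10·13 = -48 - 21 + 130 = 61
|v|² = 16 + 49 + 169 = 234
proj_v u = (61/234) · (-4, 7, 13) ≈ (-1.043, 1.825, 3.389)

(-1.043, 1.825, 3.389)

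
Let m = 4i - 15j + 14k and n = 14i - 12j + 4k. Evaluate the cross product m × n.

i: (-15)·4 - 14·(-12) = -60 - (-168) = 108
j: 14·14 - 4·4 = 196 - 16 = 180
k: 4·(-12) - (-15)·14 = -48 - (-210) = 162
m × n = (108, 180, 162)

(108, 180, 162)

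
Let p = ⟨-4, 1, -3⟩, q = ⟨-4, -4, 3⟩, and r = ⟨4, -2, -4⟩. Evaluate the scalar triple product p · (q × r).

q × r:
i: (-4)·(-4) - 3·(-2) = 16 - (-6) = 22
j: 3·4 - (-4)·(-4) = 12 - 16 = -4
k: (-4)·(-2) - (-4)·4 = 8 - (-16) = 24
q × r = (22, -4, 24)
p · (q × r) = (-4)·22 + 1·(-4) + (-3)·24 = -88 - 4 - 72 = -164

-164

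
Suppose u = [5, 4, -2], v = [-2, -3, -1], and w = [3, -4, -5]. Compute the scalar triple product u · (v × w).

-31

v × w:
i: (-3)·(-5) - (-1)·(-4) = 15 - 4 = 11
j: (-1)·3 - (-2)·(-5) = -3 - 10 = -13
k: (-2)·(-4) - (-3)·3 = 8 - (-9) = 17
v × w = (11, -13, 17)
u · (v × w) = 5·11 + 4·(-13) + (-2)·17 = 55 - 52 - 34 = -31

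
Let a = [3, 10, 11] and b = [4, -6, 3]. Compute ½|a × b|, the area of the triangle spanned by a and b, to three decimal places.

58.747

i: 10·3 - 11·(-6) = 30 - (-66) = 96
j: 11·4 - 3·3 = 44 - 9 = 35
k: 3·(-6) - 10·4 = -18 - 40 = -58
a × b = (96, 35, -58)
|a × b| = √(96² + 35² + (-58)²) = √13805 ≈ 117.4947
area = ½ · 117.4947 ≈ 58.747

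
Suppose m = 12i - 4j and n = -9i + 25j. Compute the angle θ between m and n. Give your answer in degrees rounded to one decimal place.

m · n = 12·(-9) + (-4)·25 = -108 - 100 = -208
|m|² = 144 + 16 = 160,  |m| = √160 ≈ 12.649111
|n|² = 81 + 625 = 706,  |n| = √706 ≈ 26.570661
cos θ = -208 / (12.649111 · 26.570661) ≈ -0.61887
θ = arccos(-0.61887) ≈ 128.2°

128.2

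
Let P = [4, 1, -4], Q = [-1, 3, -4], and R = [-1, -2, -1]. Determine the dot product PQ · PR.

19

PQ = Q − P = (-5, 2, 0)
PR = R − P = (-5, -3, 3)
PQ · PR = (-5)·(-5) + 2·(-3) + 0·3 = 25 - 6 + 0 = 19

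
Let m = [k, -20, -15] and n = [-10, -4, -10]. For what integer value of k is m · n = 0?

m · n = k·(-10) + (-20)·(-4) + (-15)·(-10) = 230 - 10k
Set equal to 0: -10k = -230, so k = 23.

23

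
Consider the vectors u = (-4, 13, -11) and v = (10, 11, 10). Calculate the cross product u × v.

(251, -70, -174)

i: 13·10 - (-11)·11 = 130 - (-121) = 251
j: (-11)·10 - (-4)·10 = -110 - (-40) = -70
k: (-4)·11 - 13·10 = -44 - 130 = -174
u × v = (251, -70, -174)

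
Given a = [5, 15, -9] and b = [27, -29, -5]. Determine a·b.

-255

a · b = 5·27 + 15·(-29) + (-9)·(-5) = 135 - 435 + 45 = -255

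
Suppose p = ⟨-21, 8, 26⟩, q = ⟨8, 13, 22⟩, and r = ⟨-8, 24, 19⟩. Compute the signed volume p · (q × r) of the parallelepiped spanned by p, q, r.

10973

q × r:
i: 13·19 - 22·24 = 247 - 528 = -281
j: 22·(-8) - 8·19 = -176 - 152 = -328
k: 8·24 - 13·(-8) = 192 - (-104) = 296
q × r = (-281, -328, 296)
p · (q × r) = (-21)·(-281) + 8·(-328) + 26·296 = 5901 - 2624 + 7696 = 10973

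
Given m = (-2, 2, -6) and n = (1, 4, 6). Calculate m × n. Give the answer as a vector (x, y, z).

(36, 6, -10)

i: 2·6 - (-6)·4 = 12 - (-24) = 36
j: (-6)·1 - (-2)·6 = -6 - (-12) = 6
k: (-2)·4 - 2·1 = -8 - 2 = -10
m × n = (36, 6, -10)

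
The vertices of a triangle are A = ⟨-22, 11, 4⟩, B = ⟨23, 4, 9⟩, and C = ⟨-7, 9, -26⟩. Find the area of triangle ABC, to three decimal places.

720.980

AB = (45, -7, 5),  AC = (15, -2, -30)
i: (-7)·(-30) - 5·(-2) = 210 - (-10) = 220
j: 5·15 - 45·(-30) = 75 - (-1350) = 1425
k: 45·(-2) - (-7)·15 = -90 - (-105) = 15
AB × AC = (220, 1425, 15)
|AB × AC| = √2079250 ≈ 1441.9605
area = ½ · 1441.9605 ≈ 720.980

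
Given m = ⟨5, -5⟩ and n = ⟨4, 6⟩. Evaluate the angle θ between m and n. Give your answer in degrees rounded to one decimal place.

101.3

m · n = 5·4 + (-5)·6 = 20 - 30 = -10
|m|² = 25 + 25 = 50,  |m| = √50 ≈ 7.071068
|n|² = 16 + 36 = 52,  |n| = √52 ≈ 7.211103
cos θ = -10 / (7.071068 · 7.211103) ≈ -0.19612
θ = arccos(-0.19612) ≈ 101.3°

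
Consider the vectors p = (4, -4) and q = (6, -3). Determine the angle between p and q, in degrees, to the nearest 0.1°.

p · q = 4·6 + (-4)·(-3) = 24 + 12 = 36
|p|² = 16 + 16 = 32,  |p| = √32 ≈ 5.656854
|q|² = 36 + 9 = 45,  |q| = √45 ≈ 6.708204
cos θ = 36 / (5.656854 · 6.708204) ≈ 0.94868
θ = arccos(0.94868) ≈ 18.4°

18.4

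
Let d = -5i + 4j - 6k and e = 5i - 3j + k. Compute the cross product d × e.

(-14, -25, -5)

i: 4·1 - (-6)·(-3) = 4 - 18 = -14
j: (-6)·5 - (-5)·1 = -30 - (-5) = -25
k: (-5)·(-3) - 4·5 = 15 - 20 = -5
d × e = (-14, -25, -5)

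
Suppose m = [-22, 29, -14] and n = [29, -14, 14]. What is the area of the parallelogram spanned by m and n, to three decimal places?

581.200

i: 29·14 - (-14)·(-14) = 406 - 196 = 210
j: (-14)·29 - (-22)·14 = -406 - (-308) = -98
k: (-22)·(-14) - 29·29 = 308 - 841 = -533
m × n = (210, -98, -533)
|m × n| = √(210² + (-98)² + (-533)²) = √337793 ≈ 581.1996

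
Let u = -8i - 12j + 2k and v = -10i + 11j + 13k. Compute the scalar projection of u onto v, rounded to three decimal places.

u · v = (-8)·(-10) + (-12)·11 + 2·13 = 80 - 132 + 26 = -26
|v| = √(100 + 121 + 169) = √390 ≈ 19.7484
comp_v u = -26 / √390 ≈ -1.317

-1.317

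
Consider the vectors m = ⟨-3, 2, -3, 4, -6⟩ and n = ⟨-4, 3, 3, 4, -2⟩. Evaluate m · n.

37

m · n = (-3)·(-4) + 2·3 + (-3)·3 + 4·4 + (-6)·(-2) = 12 + 6 - 9 + 16 + 12 = 37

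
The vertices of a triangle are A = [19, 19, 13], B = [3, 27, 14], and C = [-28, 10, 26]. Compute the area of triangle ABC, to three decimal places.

AB = (-16, 8, 1),  AC = (-47, -9, 13)
i: 8·13 - 1·(-9) = 104 - (-9) = 113
j: 1·(-47) - (-16)·13 = -47 - (-208) = 161
k: (-16)·(-9) - 8·(-47) = 144 - (-376) = 520
AB × AC = (113, 161, 520)
|AB × AC| = √309090 ≈ 555.9586
area = ½ · 555.9586 ≈ 277.979

277.979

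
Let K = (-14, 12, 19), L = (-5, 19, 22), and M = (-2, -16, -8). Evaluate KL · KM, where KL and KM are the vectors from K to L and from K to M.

-169

KL = L − K = (9, 7, 3)
KM = M − K = (12, -28, -27)
KL · KM = 9·12 + 7·(-28) + 3·(-27) = 108 - 196 - 81 = -169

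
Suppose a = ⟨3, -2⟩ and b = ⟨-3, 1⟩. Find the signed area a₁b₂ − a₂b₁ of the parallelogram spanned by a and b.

-3

3·1 - (-2)·(-3) = 3 - 6 = -3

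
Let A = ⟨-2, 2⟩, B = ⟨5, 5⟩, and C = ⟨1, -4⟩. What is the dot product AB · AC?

3

AB = B − A = (7, 3)
AC = C − A = (3, -6)
AB · AC = 7·3 + 3·(-6) = 21 - 18 = 3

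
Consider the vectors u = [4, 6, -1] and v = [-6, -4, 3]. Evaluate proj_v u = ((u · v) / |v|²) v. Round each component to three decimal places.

(5.016, 3.344, -2.508)

u · v = 4·(-6) + 6·(-4) + (-1)·3 = -24 - 24 - 3 = -51
|v|² = 36 + 16 + 9 = 61
proj_v u = (-51/61) · (-6, -4, 3) ≈ (5.016, 3.344, -2.508)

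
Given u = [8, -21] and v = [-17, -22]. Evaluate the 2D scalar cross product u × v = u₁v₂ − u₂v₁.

-533

8·(-22) - (-21)·(-17) = -176 - 357 = -533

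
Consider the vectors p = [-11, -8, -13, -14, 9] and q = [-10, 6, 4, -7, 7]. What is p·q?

171

p · q = (-11)·(-10) + (-8)·6 + (-13)·4 + (-14)·(-7) + 9·7 = 110 - 48 - 52 + 98 + 63 = 171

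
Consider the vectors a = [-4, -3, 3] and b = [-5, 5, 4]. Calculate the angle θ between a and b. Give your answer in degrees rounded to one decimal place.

a · b = (-4)·(-5) + (-3)·5 + 3·4 = 20 - 15 + 12 = 17
|a|² = 16 + 9 + 9 = 34,  |a| = √34 ≈ 5.830952
|b|² = 25 + 25 + 16 = 66,  |b| = √66 ≈ 8.124038
cos θ = 17 / (5.830952 · 8.124038) ≈ 0.35887
θ = arccos(0.35887) ≈ 69.0°

69.0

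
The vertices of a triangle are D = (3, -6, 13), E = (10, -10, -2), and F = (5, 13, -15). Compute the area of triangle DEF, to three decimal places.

DE = (7, -4, -15),  DF = (2, 19, -28)
i: (-4)·(-28) - (-15)·19 = 112 - (-285) = 397
j: (-15)·2 - 7·(-28) = -30 - (-196) = 166
k: 7·19 - (-4)·2 = 133 - (-8) = 141
DE × DF = (397, 166, 141)
|DE × DF| = √205046 ≈ 452.8201
area = ½ · 452.8201 ≈ 226.410

226.410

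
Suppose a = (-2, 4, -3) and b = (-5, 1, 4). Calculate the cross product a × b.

i: 4·4 - (-3)·1 = 16 - (-3) = 19
j: (-3)·(-5) - (-2)·4 = 15 - (-8) = 23
k: (-2)·1 - 4·(-5) = -2 - (-20) = 18
a × b = (19, 23, 18)

(19, 23, 18)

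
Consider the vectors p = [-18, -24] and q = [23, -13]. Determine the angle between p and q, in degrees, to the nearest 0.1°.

97.4

p · q = (-18)·23 + (-24)·(-13) = -414 + 312 = -102
|p|² = 324 + 576 = 900,  |p| = √900 ≈ 30.000000
|q|² = 529 + 169 = 698,  |q| = √698 ≈ 26.419690
cos θ = -102 / (30.000000 · 26.419690) ≈ -0.12869
θ = arccos(-0.12869) ≈ 97.4°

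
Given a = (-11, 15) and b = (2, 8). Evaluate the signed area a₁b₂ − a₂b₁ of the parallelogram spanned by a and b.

(-11)·8 - 15·2 = -88 - 30 = -118

-118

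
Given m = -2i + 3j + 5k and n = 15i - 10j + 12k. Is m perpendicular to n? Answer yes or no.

yes

m · n = (-2)·15 + 3·(-10) + 5·12 = -30 - 30 + 60 = 0
Zero, so the vectors are orthogonal.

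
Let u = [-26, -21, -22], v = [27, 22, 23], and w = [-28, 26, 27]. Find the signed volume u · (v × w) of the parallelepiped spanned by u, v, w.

-59

v × w:
i: 22·27 - 23·26 = 594 - 598 = -4
j: 23·(-28) - 27·27 = -644 - 729 = -1373
k: 27·26 - 22·(-28) = 702 - (-616) = 1318
v × w = (-4, -1373, 1318)
u · (v × w) = (-26)·(-4) + (-21)·(-1373) + (-22)·1318 = 104 + 28833 - 28996 = -59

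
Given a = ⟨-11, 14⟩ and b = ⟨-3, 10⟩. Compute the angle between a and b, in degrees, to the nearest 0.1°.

a · b = (-11)·(-3) + 14·10 = 33 + 140 = 173
|a|² = 121 + 196 = 317,  |a| = √317 ≈ 17.804494
|b|² = 9 + 100 = 109,  |b| = √109 ≈ 10.440307
cos θ = 173 / (17.804494 · 10.440307) ≈ 0.93069
θ = arccos(0.93069) ≈ 21.5°

21.5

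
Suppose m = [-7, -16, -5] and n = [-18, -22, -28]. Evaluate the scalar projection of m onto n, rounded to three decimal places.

m · n = (-7)·(-18) + (-16)·(-22) + (-5)·(-28) = 126 + 352 + 140 = 618
|n| = √(324 + 484 + 784) = √1592 ≈ 39.8999
comp_n m = 618 / √1592 ≈ 15.489

15.489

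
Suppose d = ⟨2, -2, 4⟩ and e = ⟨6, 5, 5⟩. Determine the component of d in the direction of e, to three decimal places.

2.372

d · e = 2·6 + (-2)·5 + 4·5 = 12 - 10 + 20 = 22
|e| = √(36 + 25 + 25) = √86 ≈ 9.2736
comp_e d = 22 / √86 ≈ 2.372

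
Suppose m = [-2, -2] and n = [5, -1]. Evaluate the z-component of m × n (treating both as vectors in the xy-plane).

(-2)·(-1) - (-2)·5 = 2 - (-10) = 12

12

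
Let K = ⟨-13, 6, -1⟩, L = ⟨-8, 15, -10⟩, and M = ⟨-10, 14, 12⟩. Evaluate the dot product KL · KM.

-30

KL = L − K = (5, 9, -9)
KM = M − K = (3, 8, 13)
KL · KM = 5·3 + 9·8 + (-9)·13 = 15 + 72 - 117 = -30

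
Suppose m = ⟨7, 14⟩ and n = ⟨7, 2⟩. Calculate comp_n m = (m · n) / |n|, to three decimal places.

m · n = 7·7 + 14·2 = 49 + 28 = 77
|n| = √(49 + 4) = √53 ≈ 7.2801
comp_n m = 77 / √53 ≈ 10.577

10.577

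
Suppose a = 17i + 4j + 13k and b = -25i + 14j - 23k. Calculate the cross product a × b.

(-274, 66, 338)

i: 4·(-23) - 13·14 = -92 - 182 = -274
j: 13·(-25) - 17·(-23) = -325 - (-391) = 66
k: 17·14 - 4·(-25) = 238 - (-100) = 338
a × b = (-274, 66, 338)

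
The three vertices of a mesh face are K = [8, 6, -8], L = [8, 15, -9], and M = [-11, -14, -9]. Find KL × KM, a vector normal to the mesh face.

(-29, 19, 171)

KL = (0, 9, -1)
KM = (-19, -20, -1)
i: 9·(-1) - (-1)·(-20) = -9 - 20 = -29
j: (-1)·(-19) - 0·(-1) = 19 - 0 = 19
k: 0·(-20) - 9·(-19) = 0 - (-171) = 171
KL × KM = (-29, 19, 171)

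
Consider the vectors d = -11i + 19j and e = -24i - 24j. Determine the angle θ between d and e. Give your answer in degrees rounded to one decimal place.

d · e = (-11)·(-24) + 19·(-24) = 264 - 456 = -192
|d|² = 121 + 361 = 482,  |d| = √482 ≈ 21.954498
|e|² = 576 + 576 = 1152,  |e| = √1152 ≈ 33.941125
cos θ = -192 / (21.954498 · 33.941125) ≈ -0.25766
θ = arccos(-0.25766) ≈ 104.9°

104.9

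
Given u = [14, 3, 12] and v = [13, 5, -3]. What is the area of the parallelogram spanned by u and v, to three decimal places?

211.958

i: 3·(-3) - 12·5 = -9 - 60 = -69
j: 12·13 - 14·(-3) = 156 - (-42) = 198
k: 14·5 - 3·13 = 70 - 39 = 31
u × v = (-69, 198, 31)
|u × v| = √((-69)² + 198² + 31²) = √44926 ≈ 211.9575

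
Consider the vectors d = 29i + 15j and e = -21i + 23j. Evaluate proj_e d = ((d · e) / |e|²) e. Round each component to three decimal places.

d · e = 29·(-21) + 15·23 = -609 + 345 = -264
|e|² = 441 + 529 = 970
proj_e d = (-264/970) · (-21, 23) ≈ (5.715, -6.260)

(5.715, -6.260)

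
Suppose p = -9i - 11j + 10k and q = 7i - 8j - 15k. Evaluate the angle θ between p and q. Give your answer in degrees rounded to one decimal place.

p · q = (-9)·7 + (-11)·(-8) + 10·(-15) = -63 + 88 - 150 = -125
|p|² = 81 + 121 + 100 = 302,  |p| = √302 ≈ 17.378147
|q|² = 49 + 64 + 225 = 338,  |q| = √338 ≈ 18.384776
cos θ = -125 / (17.378147 · 18.384776) ≈ -0.39124
θ = arccos(-0.39124) ≈ 113.0°

113.0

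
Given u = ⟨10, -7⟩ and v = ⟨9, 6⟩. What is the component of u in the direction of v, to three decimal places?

4.438

u · v = 10·9 + (-7)·6 = 90 - 42 = 48
|v| = √(81 + 36) = √117 ≈ 10.8167
comp_v u = 48 / √117 ≈ 4.438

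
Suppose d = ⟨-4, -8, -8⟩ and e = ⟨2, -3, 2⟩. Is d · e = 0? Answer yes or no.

yes

d · e = (-4)·2 + (-8)·(-3) + (-8)·2 = -8 + 24 - 16 = 0
Zero, so the vectors are orthogonal.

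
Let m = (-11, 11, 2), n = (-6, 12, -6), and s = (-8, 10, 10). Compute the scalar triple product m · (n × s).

-720

n × s:
i: 12·10 - (-6)·10 = 120 - (-60) = 180
j: (-6)·(-8) - (-6)·10 = 48 - (-60) = 108
k: (-6)·10 - 12·(-8) = -60 - (-96) = 36
n × s = (180, 108, 36)
m · (n × s) = (-11)·180 + 11·108 + 2·36 = -1980 + 1188 + 72 = -720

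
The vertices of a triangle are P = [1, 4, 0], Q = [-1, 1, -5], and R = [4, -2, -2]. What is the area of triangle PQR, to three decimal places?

PQ = (-2, -3, -5),  PR = (3, -6, -2)
i: (-3)·(-2) - (-5)·(-6) = 6 - 30 = -24
j: (-5)·3 - (-2)·(-2) = -15 - 4 = -19
k: (-2)·(-6) - (-3)·3 = 12 - (-9) = 21
PQ × PR = (-24, -19, 21)
|PQ × PR| = √1378 ≈ 37.1214
area = ½ · 37.1214 ≈ 18.561

18.561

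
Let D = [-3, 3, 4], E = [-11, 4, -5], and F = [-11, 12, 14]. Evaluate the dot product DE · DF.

-17

DE = E − D = (-8, 1, -9)
DF = F − D = (-8, 9, 10)
DE · DF = (-8)·(-8) + 1·9 + (-9)·10 = 64 + 9 - 90 = -17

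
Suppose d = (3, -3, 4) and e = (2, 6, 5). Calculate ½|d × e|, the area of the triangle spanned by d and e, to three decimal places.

i: (-3)·5 - 4·6 = -15 - 24 = -39
j: 4·2 - 3·5 = 8 - 15 = -7
k: 3·6 - (-3)·2 = 18 - (-6) = 24
d × e = (-39, -7, 24)
|d × e| = √((-39)² + (-7)² + 24²) = √2146 ≈ 46.3249
area = ½ · 46.3249 ≈ 23.162

23.162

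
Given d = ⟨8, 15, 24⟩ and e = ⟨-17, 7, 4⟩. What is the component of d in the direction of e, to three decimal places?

d · e = 8·(-17) + 15·7 + 24·4 = -136 + 105 + 96 = 65
|e| = √(289 + 49 + 16) = √354 ≈ 18.8149
comp_e d = 65 / √354 ≈ 3.455

3.455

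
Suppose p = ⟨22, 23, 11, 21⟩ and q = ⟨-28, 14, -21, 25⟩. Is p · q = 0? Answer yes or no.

p · q = 22·(-28) + 23·14 + 11·(-21) + 21·25 = -616 + 322 - 231 + 525 = 0
Zero, so the vectors are orthogonal.

yes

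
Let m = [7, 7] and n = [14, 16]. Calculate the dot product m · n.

m · n = 7·14 + 7·16 = 98 + 112 = 210

210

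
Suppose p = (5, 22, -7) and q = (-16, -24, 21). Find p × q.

i: 22·21 - (-7)·(-24) = 462 - 168 = 294
j: (-7)·(-16) - 5·21 = 112 - 105 = 7
k: 5·(-24) - 22·(-16) = -120 - (-352) = 232
p × q = (294, 7, 232)

(294, 7, 232)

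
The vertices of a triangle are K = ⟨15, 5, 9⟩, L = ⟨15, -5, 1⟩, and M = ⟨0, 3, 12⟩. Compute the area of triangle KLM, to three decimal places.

KL = (0, -10, -8),  KM = (-15, -2, 3)
i: (-10)·3 - (-8)·(-2) = -30 - 16 = -46
j: (-8)·(-15) - 0·3 = 120 - 0 = 120
k: 0·(-2) - (-10)·(-15) = 0 - 150 = -150
KL × KM = (-46, 120, -150)
|KL × KM| = √39016 ≈ 197.5247
area = ½ · 197.5247 ≈ 98.762

98.762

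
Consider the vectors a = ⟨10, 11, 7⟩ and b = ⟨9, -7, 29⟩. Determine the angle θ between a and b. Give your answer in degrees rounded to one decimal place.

a · b = 10·9 + 11·(-7) + 7·29 = 90 - 77 + 203 = 216
|a|² = 100 + 121 + 49 = 270,  |a| = √270 ≈ 16.431677
|b|² = 81 + 49 + 841 = 971,  |b| = √971 ≈ 31.160873
cos θ = 216 / (16.431677 · 31.160873) ≈ 0.42185
θ = arccos(0.42185) ≈ 65.0°

65.0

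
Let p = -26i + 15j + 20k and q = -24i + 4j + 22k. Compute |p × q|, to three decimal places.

369.459

i: 15·22 - 20·4 = 330 - 80 = 250
j: 20·(-24) - (-26)·22 = -480 - (-572) = 92
k: (-26)·4 - 15·(-24) = -104 - (-360) = 256
p × q = (250, 92, 256)
|p × q| = √(250² + 92² + 256²) = √136500 ≈ 369.4591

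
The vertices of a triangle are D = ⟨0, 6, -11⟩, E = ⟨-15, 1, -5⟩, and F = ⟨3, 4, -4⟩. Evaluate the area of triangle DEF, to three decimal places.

DE = (-15, -5, 6),  DF = (3, -2, 7)
i: (-5)·7 - 6·(-2) = -35 - (-12) = -23
j: 6·3 - (-15)·7 = 18 - (-105) = 123
k: (-15)·(-2) - (-5)·3 = 30 - (-15) = 45
DE × DF = (-23, 123, 45)
|DE × DF| = √17683 ≈ 132.9774
area = ½ · 132.9774 ≈ 66.489

66.489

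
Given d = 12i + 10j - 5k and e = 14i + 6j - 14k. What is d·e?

d · e = 12·14 + 10·6 + (-5)·(-14) = 168 + 60 + 70 = 298

298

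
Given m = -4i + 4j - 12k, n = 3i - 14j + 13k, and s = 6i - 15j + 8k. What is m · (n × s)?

n × s:
i: (-14)·8 - 13·(-15) = -112 - (-195) = 83
j: 13·6 - 3·8 = 78 - 24 = 54
k: 3·(-15) - (-14)·6 = -45 - (-84) = 39
n × s = (83, 54, 39)
m · (n × s) = (-4)·83 + 4·54 + (-12)·39 = -332 + 216 - 468 = -584

-584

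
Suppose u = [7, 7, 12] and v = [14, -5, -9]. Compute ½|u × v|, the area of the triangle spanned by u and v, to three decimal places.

i: 7·(-9) - 12·(-5) = -63 - (-60) = -3
j: 12·14 - 7·(-9) = 168 - (-63) = 231
k: 7·(-5) - 7·14 = -35 - 98 = -133
u × v = (-3, 231, -133)
|u × v| = √((-3)² + 231² + (-133)²) = √71059 ≈ 266.5689
area = ½ · 266.5689 ≈ 133.284

133.284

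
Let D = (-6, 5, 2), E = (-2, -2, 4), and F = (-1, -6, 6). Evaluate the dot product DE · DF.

DE = E − D = (4, -7, 2)
DF = F − D = (5, -11, 4)
DE · DF = 4·5 + (-7)·(-11) + 2·4 = 20 + 77 + 8 = 105

105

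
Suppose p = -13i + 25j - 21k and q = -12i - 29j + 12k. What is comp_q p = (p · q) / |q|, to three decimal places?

p · q = (-13)·(-12) + 25·(-29) + (-21)·12 = 156 - 725 - 252 = -821
|q| = √(144 + 841 + 144) = √1129 ≈ 33.6006
comp_q p = -821 / √1129 ≈ -24.434

-24.434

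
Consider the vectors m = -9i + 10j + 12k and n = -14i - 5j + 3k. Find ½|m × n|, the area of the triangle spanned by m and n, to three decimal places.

124.706

i: 10·3 - 12·(-5) = 30 - (-60) = 90
j: 12·(-14) - (-9)·3 = -168 - (-27) = -141
k: (-9)·(-5) - 10·(-14) = 45 - (-140) = 185
m × n = (90, -141, 185)
|m × n| = √(90² + (-141)² + 185²) = √62206 ≈ 249.4113
area = ½ · 249.4113 ≈ 124.706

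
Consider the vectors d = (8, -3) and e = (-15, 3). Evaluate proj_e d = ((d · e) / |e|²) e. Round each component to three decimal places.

(8.269, -1.654)

d · e = 8·(-15) + (-3)·3 = -120 - 9 = -129
|e|² = 225 + 9 = 234
proj_e d = (-129/234) · (-15, 3) ≈ (8.269, -1.654)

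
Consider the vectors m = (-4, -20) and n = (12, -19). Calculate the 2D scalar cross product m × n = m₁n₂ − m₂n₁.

316

(-4)·(-19) - (-20)·12 = 76 - (-240) = 316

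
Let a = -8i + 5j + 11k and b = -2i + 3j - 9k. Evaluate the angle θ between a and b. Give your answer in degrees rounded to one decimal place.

a · b = (-8)·(-2) + 5·3 + 11·(-9) = 16 + 15 - 99 = -68
|a|² = 64 + 25 + 121 = 210,  |a| = √210 ≈ 14.491377
|b|² = 4 + 9 + 81 = 94,  |b| = √94 ≈ 9.695360
cos θ = -68 / (14.491377 · 9.695360) ≈ -0.48399
θ = arccos(-0.48399) ≈ 118.9°

118.9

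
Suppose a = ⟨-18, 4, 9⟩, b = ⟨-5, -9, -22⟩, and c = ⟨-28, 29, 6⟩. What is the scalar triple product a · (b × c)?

b × c:
i: (-9)·6 - (-22)·29 = -54 - (-638) = 584
j: (-22)·(-28) - (-5)·6 = 616 - (-30) = 646
k: (-5)·29 - (-9)·(-28) = -145 - 252 = -397
b × c = (584, 646, -397)
a · (b × c) = (-18)·584 + 4·646 + 9·(-397) = -10512 + 2584 - 3573 = -11501

-11501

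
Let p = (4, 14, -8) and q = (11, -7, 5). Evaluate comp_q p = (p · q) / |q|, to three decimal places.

p · q = 4·11 + 14·(-7) + (-8)·5 = 44 - 98 - 40 = -94
|q| = √(121 + 49 + 25) = √195 ≈ 13.9642
comp_q p = -94 / √195 ≈ -6.731

-6.731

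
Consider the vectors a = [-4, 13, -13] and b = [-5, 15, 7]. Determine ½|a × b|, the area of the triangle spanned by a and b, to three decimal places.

150.391

i: 13·7 - (-13)·15 = 91 - (-195) = 286
j: (-13)·(-5) - (-4)·7 = 65 - (-28) = 93
k: (-4)·15 - 13·(-5) = -60 - (-65) = 5
a × b = (286, 93, 5)
|a × b| = √(286² + 93² + 5²) = √90470 ≈ 300.7823
area = ½ · 300.7823 ≈ 150.391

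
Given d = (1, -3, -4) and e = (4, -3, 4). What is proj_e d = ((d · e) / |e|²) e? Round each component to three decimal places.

(-0.293, 0.220, -0.293)

d · e = 1·4 + (-3)·(-3) + (-4)·4 = 4 + 9 - 16 = -3
|e|² = 16 + 9 + 16 = 41
proj_e d = (-3/41) · (4, -3, 4) ≈ (-0.293, 0.220, -0.293)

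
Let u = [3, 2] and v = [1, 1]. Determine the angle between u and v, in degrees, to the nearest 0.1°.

11.3

u · v = 3·1 + 2·1 = 3 + 2 = 5
|u|² = 9 + 4 = 13,  |u| = √13 ≈ 3.605551
|v|² = 1 + 1 = 2,  |v| = √2 ≈ 1.414214
cos θ = 5 / (3.605551 · 1.414214) ≈ 0.98058
θ = arccos(0.98058) ≈ 11.3°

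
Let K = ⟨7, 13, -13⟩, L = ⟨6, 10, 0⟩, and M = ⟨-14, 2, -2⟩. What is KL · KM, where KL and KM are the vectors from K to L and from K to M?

197

KL = L − K = (-1, -3, 13)
KM = M − K = (-21, -11, 11)
KL · KM = (-1)·(-21) + (-3)·(-11) + 13·11 = 21 + 33 + 143 = 197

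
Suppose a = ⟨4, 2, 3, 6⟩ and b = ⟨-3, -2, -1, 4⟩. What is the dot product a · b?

a · b = 4·(-3) + 2·(-2) + 3·(-1) + 6·4 = -12 - 4 - 3 + 24 = 5

5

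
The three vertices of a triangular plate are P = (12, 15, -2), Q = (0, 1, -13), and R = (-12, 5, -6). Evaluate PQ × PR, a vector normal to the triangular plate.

(-54, 216, -216)

PQ = (-12, -14, -11)
PR = (-24, -10, -4)
i: (-14)·(-4) - (-11)·(-10) = 56 - 110 = -54
j: (-11)·(-24) - (-12)·(-4) = 264 - 48 = 216
k: (-12)·(-10) - (-14)·(-24) = 120 - 336 = -216
PQ × PR = (-54, 216, -216)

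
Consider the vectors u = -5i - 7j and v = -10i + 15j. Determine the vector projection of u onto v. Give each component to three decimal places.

u · v = (-5)·(-10) + (-7)·15 = 50 - 105 = -55
|v|² = 100 + 225 = 325
proj_v u = (-55/325) · (-10, 15) ≈ (1.692, -2.538)

(1.692, -2.538)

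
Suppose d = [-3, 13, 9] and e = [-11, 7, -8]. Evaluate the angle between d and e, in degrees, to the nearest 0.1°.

d · e = (-3)·(-11) + 13·7 + 9·(-8) = 33 + 91 - 72 = 52
|d|² = 9 + 169 + 81 = 259,  |d| = √259 ≈ 16.093477
|e|² = 121 + 49 + 64 = 234,  |e| = √234 ≈ 15.297059
cos θ = 52 / (16.093477 · 15.297059) ≈ 0.21123
θ = arccos(0.21123) ≈ 77.8°

77.8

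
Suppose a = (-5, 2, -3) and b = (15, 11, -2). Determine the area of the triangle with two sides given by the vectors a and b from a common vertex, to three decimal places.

i: 2·(-2) - (-3)·11 = -4 - (-33) = 29
j: (-3)·15 - (-5)·(-2) = -45 - 10 = -55
k: (-5)·11 - 2·15 = -55 - 30 = -85
a × b = (29, -55, -85)
|a × b| = √(29² + (-55)² + (-85)²) = √11091 ≈ 105.3138
area = ½ · 105.3138 ≈ 52.657

52.657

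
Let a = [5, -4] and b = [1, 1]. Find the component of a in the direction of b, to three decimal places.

a · b = 5·1 + (-4)·1 = 5 - 4 = 1
|b| = √(1 + 1) = √2 ≈ 1.4142
comp_b a = 1 / √2 ≈ 0.707

0.707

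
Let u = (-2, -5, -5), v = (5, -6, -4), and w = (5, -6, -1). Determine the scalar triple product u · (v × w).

111

v × w:
i: (-6)·(-1) - (-4)·(-6) = 6 - 24 = -18
j: (-4)·5 - 5·(-1) = -20 - (-5) = -15
k: 5·(-6) - (-6)·5 = -30 - (-30) = 0
v × w = (-18, -15, 0)
u · (v × w) = (-2)·(-18) + (-5)·(-15) + (-5)·0 = 36 + 75 + 0 = 111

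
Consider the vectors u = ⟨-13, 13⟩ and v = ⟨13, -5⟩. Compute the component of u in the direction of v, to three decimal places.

-16.800

u · v = (-13)·13 + 13·(-5) = -169 - 65 = -234
|v| = √(169 + 25) = √194 ≈ 13.9284
comp_v u = -234 / √194 ≈ -16.800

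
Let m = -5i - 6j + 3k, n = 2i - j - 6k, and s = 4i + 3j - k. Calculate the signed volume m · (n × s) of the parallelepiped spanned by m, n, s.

67

n × s:
i: (-1)·(-1) - (-6)·3 = 1 - (-18) = 19
j: (-6)·4 - 2·(-1) = -24 - (-2) = -22
k: 2·3 - (-1)·4 = 6 - (-4) = 10
n × s = (19, -22, 10)
m · (n × s) = (-5)·19 + (-6)·(-22) + 3·10 = -95 + 132 + 30 = 67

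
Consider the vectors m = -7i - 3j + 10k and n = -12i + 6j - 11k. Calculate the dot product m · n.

-44

m · n = (-7)·(-12) + (-3)·6 + 10·(-11) = 84 - 18 - 110 = -44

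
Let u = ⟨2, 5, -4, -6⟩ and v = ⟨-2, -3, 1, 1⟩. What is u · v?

u · v = 2·(-2) + 5·(-3) + (-4)·1 + (-6)·1 = -4 - 15 - 4 - 6 = -29

-29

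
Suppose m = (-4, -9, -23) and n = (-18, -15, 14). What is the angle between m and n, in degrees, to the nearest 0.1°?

99.7

m · n = (-4)·(-18) + (-9)·(-15) + (-23)·14 = 72 + 135 - 322 = -115
|m|² = 16 + 81 + 529 = 626,  |m| = √626 ≈ 25.019992
|n|² = 324 + 225 + 196 = 745,  |n| = √745 ≈ 27.294688
cos θ = -115 / (25.019992 · 27.294688) ≈ -0.16840
θ = arccos(-0.16840) ≈ 99.7°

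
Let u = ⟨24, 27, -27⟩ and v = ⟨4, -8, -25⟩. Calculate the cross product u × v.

(-891, 492, -300)

i: 27·(-25) - (-27)·(-8) = -675 - 216 = -891
j: (-27)·4 - 24·(-25) = -108 - (-600) = 492
k: 24·(-8) - 27·4 = -192 - 108 = -300
u × v = (-891, 492, -300)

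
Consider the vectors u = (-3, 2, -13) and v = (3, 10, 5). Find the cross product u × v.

i: 2·5 - (-13)·10 = 10 - (-130) = 140
j: (-13)·3 - (-3)·5 = -39 - (-15) = -24
k: (-3)·10 - 2·3 = -30 - 6 = -36
u × v = (140, -24, -36)

(140, -24, -36)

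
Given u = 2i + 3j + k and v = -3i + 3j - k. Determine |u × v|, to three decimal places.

i: 3·(-1) - 1·3 = -3 - 3 = -6
j: 1·(-3) - 2·(-1) = -3 - (-2) = -1
k: 2·3 - 3·(-3) = 6 - (-9) = 15
u × v = (-6, -1, 15)
|u × v| = √((-6)² + (-1)² + 15²) = √262 ≈ 16.1864

16.186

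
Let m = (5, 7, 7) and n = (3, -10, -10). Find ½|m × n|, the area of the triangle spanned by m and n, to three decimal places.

50.205

i: 7·(-10) - 7·(-10) = -70 - (-70) = 0
j: 7·3 - 5·(-10) = 21 - (-50) = 71
k: 5·(-10) - 7·3 = -50 - 21 = -71
m × n = (0, 71, -71)
|m × n| = √(0² + 71² + (-71)²) = √10082 ≈ 100.4092
area = ½ · 100.4092 ≈ 50.205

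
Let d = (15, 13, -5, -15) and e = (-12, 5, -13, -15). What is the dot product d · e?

175

d · e = 15·(-12) + 13·5 + (-5)·(-13) + (-15)·(-15) = -180 + 65 + 65 + 225 = 175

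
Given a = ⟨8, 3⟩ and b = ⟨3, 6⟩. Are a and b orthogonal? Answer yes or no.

no

a · b = 8·3 + 3·6 = 24 + 18 = 42
Nonzero, so the vectors are not orthogonal.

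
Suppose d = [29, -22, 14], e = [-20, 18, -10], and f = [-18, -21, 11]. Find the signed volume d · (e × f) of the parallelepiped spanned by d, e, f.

e × f:
i: 18·11 - (-10)·(-21) = 198 - 210 = -12
j: (-10)·(-18) - (-20)·11 = 180 - (-220) = 400
k: (-20)·(-21) - 18·(-18) = 420 - (-324) = 744
e × f = (-12, 400, 744)
d · (e × f) = 29·(-12) + (-22)·400 + 14·744 = -348 - 8800 + 10416 = 1268

1268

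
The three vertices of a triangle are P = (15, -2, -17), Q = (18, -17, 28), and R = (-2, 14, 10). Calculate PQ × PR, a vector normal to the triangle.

(-1125, -846, -207)

PQ = (3, -15, 45)
PR = (-17, 16, 27)
i: (-15)·27 - 45·16 = -405 - 720 = -1125
j: 45·(-17) - 3·27 = -765 - 81 = -846
k: 3·16 - (-15)·(-17) = 48 - 255 = -207
PQ × PR = (-1125, -846, -207)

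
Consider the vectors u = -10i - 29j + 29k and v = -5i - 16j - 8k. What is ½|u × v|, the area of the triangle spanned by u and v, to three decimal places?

i: (-29)·(-8) - 29·(-16) = 232 - (-464) = 696
j: 29·(-5) - (-10)·(-8) = -145 - 80 = -225
k: (-10)·(-16) - (-29)·(-5) = 160 - 145 = 15
u × v = (696, -225, 15)
|u × v| = √(696² + (-225)² + 15²) = √535266 ≈ 731.6188
area = ½ · 731.6188 ≈ 365.809

365.809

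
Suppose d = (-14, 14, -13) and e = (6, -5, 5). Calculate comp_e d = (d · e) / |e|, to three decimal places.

-23.615

d · e = (-14)·6 + 14·(-5) + (-13)·5 = -84 - 70 - 65 = -219
|e| = √(36 + 25 + 25) = √86 ≈ 9.2736
comp_e d = -219 / √86 ≈ -23.615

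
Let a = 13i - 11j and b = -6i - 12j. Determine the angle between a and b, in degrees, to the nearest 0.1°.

76.3

a · b = 13·(-6) + (-11)·(-12) = -78 + 132 = 54
|a|² = 169 + 121 = 290,  |a| = √290 ≈ 17.029386
|b|² = 36 + 144 = 180,  |b| = √180 ≈ 13.416408
cos θ = 54 / (17.029386 · 13.416408) ≈ 0.23635
θ = arccos(0.23635) ≈ 76.3°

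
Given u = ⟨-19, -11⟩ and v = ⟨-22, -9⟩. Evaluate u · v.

517

u · v = (-19)·(-22) + (-11)·(-9) = 418 + 99 = 517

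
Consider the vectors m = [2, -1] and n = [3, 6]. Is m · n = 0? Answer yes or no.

yes

m · n = 2·3 + (-1)·6 = 6 - 6 = 0
Zero, so the vectors are orthogonal.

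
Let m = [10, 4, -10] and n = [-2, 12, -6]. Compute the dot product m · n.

88

m · n = 10·(-2) + 4·12 + (-10)·(-6) = -20 + 48 + 60 = 88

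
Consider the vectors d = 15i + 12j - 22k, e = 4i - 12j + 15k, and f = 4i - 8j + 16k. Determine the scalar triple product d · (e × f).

-1480

e × f:
i: (-12)·16 - 15·(-8) = -192 - (-120) = -72
j: 15·4 - 4·16 = 60 - 64 = -4
k: 4·(-8) - (-12)·4 = -32 - (-48) = 16
e × f = (-72, -4, 16)
d · (e × f) = 15·(-72) + 12·(-4) + (-22)·16 = -1080 - 48 - 352 = -1480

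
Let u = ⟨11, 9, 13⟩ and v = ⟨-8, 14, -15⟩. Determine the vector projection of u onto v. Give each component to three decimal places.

u · v = 11·(-8) + 9·14 + 13·(-15) = -88 + 126 - 195 = -157
|v|² = 64 + 196 + 225 = 485
proj_v u = (-157/485) · (-8, 14, -15) ≈ (2.590, -4.532, 4.856)

(2.590, -4.532, 4.856)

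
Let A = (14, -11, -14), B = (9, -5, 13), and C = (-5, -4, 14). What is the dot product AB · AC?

AB = B − A = (-5, 6, 27)
AC = C − A = (-19, 7, 28)
AB · AC = (-5)·(-19) + 6·7 + 27·28 = 95 + 42 + 756 = 893

893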